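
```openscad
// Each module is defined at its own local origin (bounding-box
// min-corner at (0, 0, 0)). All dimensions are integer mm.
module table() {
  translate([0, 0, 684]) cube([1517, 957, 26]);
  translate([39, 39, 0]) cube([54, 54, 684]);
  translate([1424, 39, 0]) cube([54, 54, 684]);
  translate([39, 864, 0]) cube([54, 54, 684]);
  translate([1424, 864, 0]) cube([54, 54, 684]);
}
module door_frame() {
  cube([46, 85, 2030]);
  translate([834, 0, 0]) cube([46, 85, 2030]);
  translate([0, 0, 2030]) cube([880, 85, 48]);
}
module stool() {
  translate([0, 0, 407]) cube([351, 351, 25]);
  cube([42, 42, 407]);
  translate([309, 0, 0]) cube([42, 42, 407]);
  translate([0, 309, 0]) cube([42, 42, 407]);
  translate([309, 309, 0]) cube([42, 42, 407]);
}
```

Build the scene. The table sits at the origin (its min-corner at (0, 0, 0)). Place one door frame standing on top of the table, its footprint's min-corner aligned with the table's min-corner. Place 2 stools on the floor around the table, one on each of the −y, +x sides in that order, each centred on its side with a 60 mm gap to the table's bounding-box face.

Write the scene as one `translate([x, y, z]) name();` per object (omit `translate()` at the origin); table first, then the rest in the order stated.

table();
translate([0, 0, 710]) door_frame();
translate([583, -411, 0]) stool();
translate([1577, 303, 0]) stool();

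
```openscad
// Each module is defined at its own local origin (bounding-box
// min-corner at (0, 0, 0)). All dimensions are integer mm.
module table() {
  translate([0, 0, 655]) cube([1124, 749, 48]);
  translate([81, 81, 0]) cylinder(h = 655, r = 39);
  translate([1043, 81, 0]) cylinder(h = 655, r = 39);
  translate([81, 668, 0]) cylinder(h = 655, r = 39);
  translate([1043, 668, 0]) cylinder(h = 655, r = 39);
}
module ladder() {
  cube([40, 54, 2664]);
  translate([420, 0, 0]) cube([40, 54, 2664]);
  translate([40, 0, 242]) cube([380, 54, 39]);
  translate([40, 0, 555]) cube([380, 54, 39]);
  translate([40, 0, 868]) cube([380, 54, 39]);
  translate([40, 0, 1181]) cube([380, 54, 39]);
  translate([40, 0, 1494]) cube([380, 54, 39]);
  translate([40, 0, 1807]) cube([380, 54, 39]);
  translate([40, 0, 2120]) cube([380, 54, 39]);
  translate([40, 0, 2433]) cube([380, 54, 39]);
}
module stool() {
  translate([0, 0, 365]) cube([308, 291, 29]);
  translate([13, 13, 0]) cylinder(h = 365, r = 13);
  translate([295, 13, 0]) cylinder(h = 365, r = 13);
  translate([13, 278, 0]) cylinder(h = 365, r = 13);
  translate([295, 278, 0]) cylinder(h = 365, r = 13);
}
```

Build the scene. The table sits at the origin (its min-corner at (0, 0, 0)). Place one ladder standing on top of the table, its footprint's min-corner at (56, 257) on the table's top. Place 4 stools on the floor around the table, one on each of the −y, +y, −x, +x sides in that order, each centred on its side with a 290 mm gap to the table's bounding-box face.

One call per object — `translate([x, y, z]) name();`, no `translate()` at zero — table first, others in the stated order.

table();
translate([56, 257, 703]) ladder();
translate([408, -581, 0]) stool();
translate([408, 1039, 0]) stool();
translate([-598, 229, 0]) stool();
translate([1414, 229, 0]) stool();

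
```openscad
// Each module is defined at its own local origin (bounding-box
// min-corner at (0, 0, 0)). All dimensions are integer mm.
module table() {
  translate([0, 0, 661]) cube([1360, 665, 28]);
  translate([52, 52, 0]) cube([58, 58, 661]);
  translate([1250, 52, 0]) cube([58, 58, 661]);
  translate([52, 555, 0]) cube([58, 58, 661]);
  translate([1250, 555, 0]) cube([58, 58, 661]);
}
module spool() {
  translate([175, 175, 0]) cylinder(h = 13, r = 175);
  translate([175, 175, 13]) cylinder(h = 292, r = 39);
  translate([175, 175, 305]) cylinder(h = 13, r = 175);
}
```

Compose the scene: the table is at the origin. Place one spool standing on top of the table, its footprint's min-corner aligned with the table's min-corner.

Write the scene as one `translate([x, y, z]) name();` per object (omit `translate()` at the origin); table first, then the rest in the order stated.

table();
translate([0, 0, 689]) spool();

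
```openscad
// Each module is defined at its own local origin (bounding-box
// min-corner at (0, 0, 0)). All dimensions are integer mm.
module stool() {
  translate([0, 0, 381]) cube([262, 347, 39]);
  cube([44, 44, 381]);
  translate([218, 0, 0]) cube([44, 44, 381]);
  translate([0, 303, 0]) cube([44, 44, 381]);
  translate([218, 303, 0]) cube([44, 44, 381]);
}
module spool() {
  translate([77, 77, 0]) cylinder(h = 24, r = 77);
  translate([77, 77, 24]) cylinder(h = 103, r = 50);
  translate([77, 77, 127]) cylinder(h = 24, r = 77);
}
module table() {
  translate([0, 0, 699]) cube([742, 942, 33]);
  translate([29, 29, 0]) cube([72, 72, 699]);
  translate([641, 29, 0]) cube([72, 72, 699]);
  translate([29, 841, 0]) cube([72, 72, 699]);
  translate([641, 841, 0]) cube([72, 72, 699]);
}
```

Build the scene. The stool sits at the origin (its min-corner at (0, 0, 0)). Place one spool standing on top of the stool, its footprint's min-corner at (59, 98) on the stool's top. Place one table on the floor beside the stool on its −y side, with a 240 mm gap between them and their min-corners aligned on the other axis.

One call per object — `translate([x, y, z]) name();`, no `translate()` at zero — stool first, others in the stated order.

stool();
translate([59, 98, 420]) spool();
translate([0, -1182, 0]) table();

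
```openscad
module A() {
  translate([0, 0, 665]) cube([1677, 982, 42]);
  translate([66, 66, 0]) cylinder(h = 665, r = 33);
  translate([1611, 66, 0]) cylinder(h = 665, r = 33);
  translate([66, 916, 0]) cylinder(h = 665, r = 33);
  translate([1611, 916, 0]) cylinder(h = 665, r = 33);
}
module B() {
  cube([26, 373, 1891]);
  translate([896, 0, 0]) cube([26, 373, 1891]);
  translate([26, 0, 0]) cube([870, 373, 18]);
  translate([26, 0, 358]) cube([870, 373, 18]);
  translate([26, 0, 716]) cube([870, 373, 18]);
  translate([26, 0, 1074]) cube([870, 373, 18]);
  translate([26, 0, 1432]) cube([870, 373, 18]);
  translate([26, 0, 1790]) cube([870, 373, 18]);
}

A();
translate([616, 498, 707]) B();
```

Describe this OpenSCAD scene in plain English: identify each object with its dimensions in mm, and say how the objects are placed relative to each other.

A is a table: top 1677 mm (x) × 982 mm (y), 42 mm thick, upper face at z = 707 mm, on four round legs of 66 mm diameter, each leg's bounding box inset 33 mm from the nearest pair of top edges, running from z = 0 to the bottom of the top.

B is a bookshelf 922 mm wide overall, 373 mm deep and 1891 mm tall. The two sides are 26 mm thick vertical panels. 6 horizontal shelves of 18 mm thickness span between the inner faces of the sides; the lowest shelf sits on the floor and shelves are stacked with a clear vertical gap of 340 mm between each pair.

The bookshelf is on top of the table.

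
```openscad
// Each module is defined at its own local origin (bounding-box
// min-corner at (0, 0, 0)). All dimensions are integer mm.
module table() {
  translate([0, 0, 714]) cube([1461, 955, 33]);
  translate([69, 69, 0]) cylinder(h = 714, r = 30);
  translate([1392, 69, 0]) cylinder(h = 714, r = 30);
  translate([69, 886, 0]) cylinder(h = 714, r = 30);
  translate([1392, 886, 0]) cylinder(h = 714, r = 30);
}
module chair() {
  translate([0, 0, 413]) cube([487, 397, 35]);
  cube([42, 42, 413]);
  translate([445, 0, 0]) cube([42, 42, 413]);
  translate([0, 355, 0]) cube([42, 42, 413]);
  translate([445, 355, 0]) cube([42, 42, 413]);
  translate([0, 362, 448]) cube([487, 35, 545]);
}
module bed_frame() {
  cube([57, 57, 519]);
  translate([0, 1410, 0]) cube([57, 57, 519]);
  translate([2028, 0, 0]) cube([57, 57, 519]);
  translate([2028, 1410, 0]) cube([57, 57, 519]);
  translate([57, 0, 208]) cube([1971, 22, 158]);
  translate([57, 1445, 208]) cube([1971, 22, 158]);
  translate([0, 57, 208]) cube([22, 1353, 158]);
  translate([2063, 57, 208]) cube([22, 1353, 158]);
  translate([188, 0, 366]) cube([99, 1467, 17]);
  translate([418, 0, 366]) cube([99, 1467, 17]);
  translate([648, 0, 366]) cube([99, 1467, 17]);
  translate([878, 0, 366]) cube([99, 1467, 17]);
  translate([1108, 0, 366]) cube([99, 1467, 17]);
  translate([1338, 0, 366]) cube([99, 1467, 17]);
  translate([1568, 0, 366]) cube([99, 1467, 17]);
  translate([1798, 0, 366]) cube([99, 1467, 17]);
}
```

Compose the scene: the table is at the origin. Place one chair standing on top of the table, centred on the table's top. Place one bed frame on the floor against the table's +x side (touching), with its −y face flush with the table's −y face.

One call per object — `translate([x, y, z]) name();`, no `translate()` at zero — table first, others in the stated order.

table();
translate([487, 279, 747]) chair();
translate([1461, 0, 0]) bed_frame();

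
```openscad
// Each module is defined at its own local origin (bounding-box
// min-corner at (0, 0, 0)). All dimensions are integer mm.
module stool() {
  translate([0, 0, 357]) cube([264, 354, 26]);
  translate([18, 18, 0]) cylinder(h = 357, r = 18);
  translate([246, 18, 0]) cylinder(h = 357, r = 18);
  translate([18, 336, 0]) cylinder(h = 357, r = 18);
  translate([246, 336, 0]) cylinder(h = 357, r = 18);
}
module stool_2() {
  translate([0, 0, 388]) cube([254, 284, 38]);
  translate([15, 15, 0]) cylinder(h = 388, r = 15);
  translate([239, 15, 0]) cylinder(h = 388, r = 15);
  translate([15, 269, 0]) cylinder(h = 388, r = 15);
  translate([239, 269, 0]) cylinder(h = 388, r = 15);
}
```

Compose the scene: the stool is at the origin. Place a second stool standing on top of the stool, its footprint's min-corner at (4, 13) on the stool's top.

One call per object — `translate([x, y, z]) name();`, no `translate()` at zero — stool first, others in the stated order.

stool();
translate([4, 13, 383]) stool_2();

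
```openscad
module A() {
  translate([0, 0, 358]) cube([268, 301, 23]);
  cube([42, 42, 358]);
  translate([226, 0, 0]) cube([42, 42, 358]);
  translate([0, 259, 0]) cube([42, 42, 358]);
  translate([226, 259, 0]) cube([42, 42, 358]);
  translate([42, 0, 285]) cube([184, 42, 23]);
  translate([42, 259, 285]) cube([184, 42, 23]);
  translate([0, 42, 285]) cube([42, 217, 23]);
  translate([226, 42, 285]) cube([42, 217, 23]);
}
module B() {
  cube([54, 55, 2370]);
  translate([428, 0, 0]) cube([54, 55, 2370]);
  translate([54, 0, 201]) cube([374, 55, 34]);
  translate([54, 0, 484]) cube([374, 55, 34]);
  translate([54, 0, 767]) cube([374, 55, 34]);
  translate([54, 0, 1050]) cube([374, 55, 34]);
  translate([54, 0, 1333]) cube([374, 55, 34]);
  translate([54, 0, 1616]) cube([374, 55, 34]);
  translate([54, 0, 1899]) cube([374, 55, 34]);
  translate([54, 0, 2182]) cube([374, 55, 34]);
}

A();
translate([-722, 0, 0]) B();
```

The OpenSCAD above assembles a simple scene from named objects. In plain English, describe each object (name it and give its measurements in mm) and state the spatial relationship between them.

A is a four-legged stool. The seat is a 268×301×23 mm slab whose top surface is at z = 381 mm; four square legs, each 42×42 mm in cross-section, run from the floor (z = 0) to the underside of the seat, each flush with a corner of the seat. Four stretchers, 42 mm wide and 23 mm tall, connect adjacent legs with their undersides at z = 285 mm, each running between the inner faces of the legs it joins and aligned with the legs' outer faces on the other axis.

B is a straight ladder. Two 54×55 mm vertical rails, 2370 mm tall, stand 482 mm apart (outside-to-outside) with their front faces coplanar on the −y side. 8 rungs, each 55 mm deep and 34 mm tall, span between the inner faces of the rails, front faces flush with the rails. The lowest rung's underside is at z = 201 mm and rungs are spaced 283 mm apart (underside to underside).

The ladder is on the floor beside the stool on its −x side.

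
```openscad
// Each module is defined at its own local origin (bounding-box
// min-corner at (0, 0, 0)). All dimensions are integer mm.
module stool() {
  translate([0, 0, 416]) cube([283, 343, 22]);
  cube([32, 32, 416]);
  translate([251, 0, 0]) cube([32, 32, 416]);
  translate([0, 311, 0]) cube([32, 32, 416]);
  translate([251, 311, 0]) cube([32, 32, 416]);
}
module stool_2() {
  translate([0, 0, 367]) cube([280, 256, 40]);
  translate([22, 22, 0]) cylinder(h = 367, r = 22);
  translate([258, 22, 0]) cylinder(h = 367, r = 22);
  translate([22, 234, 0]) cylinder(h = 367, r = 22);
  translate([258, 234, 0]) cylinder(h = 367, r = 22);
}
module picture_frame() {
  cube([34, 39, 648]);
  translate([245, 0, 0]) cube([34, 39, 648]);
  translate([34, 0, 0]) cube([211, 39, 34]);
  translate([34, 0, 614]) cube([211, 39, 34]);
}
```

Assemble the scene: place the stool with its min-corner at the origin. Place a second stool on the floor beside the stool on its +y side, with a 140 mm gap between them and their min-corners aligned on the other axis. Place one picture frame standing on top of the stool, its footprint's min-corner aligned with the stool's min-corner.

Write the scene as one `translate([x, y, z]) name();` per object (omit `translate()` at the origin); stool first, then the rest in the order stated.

stool();
translate([0, 483, 0]) stool_2();
translate([0, 0, 438]) picture_frame();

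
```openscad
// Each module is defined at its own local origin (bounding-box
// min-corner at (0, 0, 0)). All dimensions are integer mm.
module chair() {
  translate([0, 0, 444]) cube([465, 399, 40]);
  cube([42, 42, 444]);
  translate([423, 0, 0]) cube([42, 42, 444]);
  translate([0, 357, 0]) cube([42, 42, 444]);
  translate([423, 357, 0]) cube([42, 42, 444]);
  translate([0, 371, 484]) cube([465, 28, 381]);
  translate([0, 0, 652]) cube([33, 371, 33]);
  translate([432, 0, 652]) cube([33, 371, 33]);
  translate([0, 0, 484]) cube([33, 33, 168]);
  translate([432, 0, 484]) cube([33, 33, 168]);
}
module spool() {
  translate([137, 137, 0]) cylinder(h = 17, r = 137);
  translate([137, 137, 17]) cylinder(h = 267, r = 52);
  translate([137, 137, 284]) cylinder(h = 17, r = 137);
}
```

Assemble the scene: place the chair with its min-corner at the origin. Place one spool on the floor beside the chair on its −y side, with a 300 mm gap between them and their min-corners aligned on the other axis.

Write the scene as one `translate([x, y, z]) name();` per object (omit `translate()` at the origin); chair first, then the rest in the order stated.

chair();
translate([0, -574, 0]) spool();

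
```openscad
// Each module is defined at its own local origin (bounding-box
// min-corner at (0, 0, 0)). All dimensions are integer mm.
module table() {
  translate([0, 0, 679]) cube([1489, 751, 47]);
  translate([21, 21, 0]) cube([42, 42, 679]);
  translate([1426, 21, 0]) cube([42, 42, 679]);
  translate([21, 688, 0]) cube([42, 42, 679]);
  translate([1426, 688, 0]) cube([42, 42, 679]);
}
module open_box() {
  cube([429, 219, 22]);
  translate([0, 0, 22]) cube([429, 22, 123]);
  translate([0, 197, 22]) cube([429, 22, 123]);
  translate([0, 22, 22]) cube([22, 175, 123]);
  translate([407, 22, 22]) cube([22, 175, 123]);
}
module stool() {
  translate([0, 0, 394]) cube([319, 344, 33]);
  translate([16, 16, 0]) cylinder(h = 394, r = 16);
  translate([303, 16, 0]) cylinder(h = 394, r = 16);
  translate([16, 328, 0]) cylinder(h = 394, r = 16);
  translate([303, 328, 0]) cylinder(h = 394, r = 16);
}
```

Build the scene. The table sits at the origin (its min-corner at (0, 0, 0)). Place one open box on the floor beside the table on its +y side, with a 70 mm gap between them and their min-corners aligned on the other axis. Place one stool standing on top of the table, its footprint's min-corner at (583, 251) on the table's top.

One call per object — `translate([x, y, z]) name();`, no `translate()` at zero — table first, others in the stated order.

table();
translate([0, 821, 0]) open_box();
translate([583, 251, 726]) stool();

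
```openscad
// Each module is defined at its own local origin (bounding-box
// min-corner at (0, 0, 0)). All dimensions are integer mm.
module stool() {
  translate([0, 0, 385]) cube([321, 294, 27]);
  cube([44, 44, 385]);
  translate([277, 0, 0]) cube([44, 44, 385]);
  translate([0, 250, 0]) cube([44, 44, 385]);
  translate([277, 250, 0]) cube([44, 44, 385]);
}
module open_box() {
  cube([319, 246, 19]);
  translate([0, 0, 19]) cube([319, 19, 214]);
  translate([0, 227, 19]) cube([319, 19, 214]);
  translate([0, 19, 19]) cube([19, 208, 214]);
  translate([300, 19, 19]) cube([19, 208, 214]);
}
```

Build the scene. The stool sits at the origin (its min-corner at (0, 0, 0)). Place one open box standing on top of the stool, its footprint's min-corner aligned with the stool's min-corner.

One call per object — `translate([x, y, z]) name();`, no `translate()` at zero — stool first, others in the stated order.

stool();
translate([0, 0, 412]) open_box();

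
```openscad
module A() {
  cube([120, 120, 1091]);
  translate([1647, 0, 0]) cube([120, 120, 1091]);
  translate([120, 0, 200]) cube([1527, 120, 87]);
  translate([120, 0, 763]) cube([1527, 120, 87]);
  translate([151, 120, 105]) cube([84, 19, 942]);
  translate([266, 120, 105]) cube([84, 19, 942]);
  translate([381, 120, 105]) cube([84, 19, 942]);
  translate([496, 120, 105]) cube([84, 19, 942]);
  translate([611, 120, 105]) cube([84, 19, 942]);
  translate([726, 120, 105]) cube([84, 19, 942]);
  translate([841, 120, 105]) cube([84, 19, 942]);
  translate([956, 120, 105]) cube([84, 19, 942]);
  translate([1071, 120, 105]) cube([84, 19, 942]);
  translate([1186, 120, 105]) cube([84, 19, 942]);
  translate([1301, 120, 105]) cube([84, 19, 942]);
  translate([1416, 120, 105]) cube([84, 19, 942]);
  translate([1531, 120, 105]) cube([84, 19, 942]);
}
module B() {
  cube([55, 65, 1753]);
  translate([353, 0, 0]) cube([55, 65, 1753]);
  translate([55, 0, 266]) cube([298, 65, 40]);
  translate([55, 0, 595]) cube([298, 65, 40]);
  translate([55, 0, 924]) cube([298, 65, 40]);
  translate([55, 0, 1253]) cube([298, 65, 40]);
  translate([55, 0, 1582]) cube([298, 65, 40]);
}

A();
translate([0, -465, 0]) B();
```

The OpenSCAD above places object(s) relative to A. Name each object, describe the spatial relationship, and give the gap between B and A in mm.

A is a fence section. B is a ladder. The ladder is on the floor beside the fence section on its −y side. The gap between the ladder and the fence section is 400 mm.

The ladder's nearest face is 400 mm from the fence section's −y face.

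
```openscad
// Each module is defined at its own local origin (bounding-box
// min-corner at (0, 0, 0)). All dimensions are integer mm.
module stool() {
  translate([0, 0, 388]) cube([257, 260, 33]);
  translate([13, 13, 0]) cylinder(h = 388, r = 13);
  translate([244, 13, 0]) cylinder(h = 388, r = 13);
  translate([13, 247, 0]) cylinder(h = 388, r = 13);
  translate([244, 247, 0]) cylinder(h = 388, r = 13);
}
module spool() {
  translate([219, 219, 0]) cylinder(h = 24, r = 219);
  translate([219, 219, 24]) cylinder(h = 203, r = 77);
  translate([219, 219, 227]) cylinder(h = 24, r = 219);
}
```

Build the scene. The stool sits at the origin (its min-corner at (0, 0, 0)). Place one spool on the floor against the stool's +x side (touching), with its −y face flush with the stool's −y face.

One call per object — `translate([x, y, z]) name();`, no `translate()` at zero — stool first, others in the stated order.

stool();
translate([257, 0, 0]) spool();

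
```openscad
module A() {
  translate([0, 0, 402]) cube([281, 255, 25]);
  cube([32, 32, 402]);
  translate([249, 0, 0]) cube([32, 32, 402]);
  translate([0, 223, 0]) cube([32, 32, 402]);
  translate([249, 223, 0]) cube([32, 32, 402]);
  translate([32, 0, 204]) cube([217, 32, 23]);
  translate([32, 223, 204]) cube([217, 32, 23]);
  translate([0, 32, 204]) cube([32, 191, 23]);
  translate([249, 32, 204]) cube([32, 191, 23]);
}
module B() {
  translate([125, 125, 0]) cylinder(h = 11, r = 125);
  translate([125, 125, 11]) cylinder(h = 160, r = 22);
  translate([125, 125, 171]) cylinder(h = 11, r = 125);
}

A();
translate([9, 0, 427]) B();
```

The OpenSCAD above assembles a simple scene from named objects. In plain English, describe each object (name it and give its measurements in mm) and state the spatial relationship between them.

A is a four-legged stool. The seat is a 281×255×25 mm slab whose top surface is at z = 427 mm; four square legs, each 32×32 mm in cross-section, run from the floor (z = 0) to the underside of the seat, each flush with a corner of the seat. Four stretchers, 32 mm wide and 23 mm tall, connect adjacent legs with their undersides at z = 204 mm, each running between the inner faces of the legs it joins and aligned with the legs' outer faces on the other axis.

B is a spool: two coaxial disc flanges of radius 125 mm and thickness 11 mm, joined by a core cylinder of radius 22 mm and height 160 mm. The lower flange rests on z = 0 and the three cylinders share a vertical axis.

The spool is on top of the stool.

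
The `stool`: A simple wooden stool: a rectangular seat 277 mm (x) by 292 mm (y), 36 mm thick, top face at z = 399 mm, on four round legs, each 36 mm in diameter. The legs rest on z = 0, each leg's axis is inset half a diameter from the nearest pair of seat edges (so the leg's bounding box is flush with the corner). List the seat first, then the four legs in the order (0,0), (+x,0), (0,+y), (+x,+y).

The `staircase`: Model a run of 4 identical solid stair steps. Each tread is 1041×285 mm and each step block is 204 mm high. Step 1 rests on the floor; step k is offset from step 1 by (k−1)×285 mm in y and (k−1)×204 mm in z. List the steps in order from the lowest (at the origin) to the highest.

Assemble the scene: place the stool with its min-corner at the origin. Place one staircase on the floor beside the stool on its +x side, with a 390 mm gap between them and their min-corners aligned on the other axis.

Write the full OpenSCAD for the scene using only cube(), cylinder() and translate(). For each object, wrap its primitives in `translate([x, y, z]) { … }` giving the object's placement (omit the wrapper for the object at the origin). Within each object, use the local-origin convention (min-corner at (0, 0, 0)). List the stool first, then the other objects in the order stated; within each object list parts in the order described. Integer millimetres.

translate([0, 0, 363]) cube([277, 292, 36]);
translate([18, 18, 0]) cylinder(h = 363, r = 18);
translate([259, 18, 0]) cylinder(h = 363, r = 18);
translate([18, 274, 0]) cylinder(h = 363, r = 18);
translate([259, 274, 0]) cylinder(h = 363, r = 18);
translate([667, 0, 0]) {
  cube([1041, 285, 204]);
  translate([0, 285, 204]) cube([1041, 285, 204]);
  translate([0, 570, 408]) cube([1041, 285, 204]);
  translate([0, 855, 612]) cube([1041, 285, 204]);
}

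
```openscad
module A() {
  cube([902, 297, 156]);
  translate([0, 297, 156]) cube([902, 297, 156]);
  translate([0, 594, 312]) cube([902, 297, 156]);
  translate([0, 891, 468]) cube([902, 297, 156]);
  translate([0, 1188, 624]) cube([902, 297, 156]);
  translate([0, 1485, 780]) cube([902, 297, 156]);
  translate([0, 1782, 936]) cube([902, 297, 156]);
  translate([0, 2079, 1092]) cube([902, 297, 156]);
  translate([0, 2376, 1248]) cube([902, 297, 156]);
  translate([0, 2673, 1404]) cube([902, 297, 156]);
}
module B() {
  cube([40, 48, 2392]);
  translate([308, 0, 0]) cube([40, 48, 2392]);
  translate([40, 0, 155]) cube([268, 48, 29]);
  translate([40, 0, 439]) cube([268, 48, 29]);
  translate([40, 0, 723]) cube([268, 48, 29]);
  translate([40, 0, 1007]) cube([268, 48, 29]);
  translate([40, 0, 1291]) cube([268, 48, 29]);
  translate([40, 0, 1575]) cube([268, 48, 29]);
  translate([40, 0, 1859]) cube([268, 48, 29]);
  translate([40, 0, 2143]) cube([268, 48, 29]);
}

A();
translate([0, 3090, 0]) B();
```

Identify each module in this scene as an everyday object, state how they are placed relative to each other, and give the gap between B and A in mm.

The ladder's nearest face is 120 mm from the staircase's +y face.

A is a staircase. B is a ladder. The ladder is on the floor beside the staircase on its +y side. The gap between the ladder and the staircase is 120 mm.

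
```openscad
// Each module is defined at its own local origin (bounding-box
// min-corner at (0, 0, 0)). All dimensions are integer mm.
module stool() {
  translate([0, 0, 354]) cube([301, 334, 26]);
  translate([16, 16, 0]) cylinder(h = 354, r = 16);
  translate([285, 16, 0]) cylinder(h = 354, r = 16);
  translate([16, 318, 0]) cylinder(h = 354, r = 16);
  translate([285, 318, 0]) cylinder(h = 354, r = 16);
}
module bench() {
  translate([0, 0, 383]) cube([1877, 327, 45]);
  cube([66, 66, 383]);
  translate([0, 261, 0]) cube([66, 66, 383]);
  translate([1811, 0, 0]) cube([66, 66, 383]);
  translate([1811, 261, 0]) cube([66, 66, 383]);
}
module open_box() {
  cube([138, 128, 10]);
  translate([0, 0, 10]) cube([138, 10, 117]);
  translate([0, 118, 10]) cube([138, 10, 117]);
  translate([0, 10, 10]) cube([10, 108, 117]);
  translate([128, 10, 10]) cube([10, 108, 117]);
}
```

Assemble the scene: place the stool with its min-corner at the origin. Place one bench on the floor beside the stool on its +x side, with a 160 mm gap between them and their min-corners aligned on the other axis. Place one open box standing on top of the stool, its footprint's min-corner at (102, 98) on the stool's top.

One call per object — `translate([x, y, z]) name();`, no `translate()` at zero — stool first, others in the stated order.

stool();
translate([461, 0, 0]) bench();
translate([102, 98, 380]) open_box();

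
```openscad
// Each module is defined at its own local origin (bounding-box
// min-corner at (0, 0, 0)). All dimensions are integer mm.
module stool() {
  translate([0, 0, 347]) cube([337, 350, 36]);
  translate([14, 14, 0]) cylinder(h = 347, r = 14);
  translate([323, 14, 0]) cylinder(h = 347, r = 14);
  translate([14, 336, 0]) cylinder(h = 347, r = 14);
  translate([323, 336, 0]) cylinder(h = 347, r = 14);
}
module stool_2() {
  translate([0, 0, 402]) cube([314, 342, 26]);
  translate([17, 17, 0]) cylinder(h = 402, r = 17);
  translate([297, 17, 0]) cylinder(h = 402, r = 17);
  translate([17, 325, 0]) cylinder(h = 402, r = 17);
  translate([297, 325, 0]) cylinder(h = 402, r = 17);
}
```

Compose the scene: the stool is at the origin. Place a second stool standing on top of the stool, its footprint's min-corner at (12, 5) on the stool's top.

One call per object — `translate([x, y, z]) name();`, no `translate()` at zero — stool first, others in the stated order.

stool();
translate([12, 5, 383]) stool_2();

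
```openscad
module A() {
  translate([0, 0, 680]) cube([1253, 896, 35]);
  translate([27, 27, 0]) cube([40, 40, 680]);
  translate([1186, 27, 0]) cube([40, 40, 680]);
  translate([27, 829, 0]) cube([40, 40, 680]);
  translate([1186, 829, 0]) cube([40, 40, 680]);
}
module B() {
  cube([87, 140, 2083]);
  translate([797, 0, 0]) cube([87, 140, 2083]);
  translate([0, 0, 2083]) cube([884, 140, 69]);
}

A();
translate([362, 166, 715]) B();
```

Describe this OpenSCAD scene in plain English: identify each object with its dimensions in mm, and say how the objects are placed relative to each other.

A is a table: top 1253 mm (x) × 896 mm (y), 35 mm thick, upper face at z = 715 mm, on four 40×40 mm square legs, each inset 27 mm from the nearest pair of top edges, running from z = 0 to the bottom of the top.

B is a rectangular door frame: two vertical jambs of 87×140 mm section, 2083 mm tall, with a clear opening 710 mm wide between their inner faces. A header 69 mm tall and 140 mm deep lies on top of the jambs and spans the full outside width.

The door frame is on top of the table.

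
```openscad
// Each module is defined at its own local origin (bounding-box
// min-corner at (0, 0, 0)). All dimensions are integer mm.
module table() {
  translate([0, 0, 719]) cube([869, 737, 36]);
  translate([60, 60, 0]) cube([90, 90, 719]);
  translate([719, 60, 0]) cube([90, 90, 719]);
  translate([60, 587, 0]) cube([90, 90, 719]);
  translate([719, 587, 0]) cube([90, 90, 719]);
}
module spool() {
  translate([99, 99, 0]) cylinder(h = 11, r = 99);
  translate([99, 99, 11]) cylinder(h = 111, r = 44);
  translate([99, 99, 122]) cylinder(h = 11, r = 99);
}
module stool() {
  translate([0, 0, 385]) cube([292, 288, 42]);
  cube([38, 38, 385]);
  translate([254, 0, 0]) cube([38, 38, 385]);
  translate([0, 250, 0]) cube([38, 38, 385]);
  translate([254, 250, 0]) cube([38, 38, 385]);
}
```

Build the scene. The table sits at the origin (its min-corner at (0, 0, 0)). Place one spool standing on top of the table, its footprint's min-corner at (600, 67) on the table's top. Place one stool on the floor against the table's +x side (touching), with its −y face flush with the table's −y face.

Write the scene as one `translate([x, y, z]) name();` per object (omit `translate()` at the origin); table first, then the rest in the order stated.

table();
translate([600, 67, 755]) spool();
translate([869, 0, 0]) stool();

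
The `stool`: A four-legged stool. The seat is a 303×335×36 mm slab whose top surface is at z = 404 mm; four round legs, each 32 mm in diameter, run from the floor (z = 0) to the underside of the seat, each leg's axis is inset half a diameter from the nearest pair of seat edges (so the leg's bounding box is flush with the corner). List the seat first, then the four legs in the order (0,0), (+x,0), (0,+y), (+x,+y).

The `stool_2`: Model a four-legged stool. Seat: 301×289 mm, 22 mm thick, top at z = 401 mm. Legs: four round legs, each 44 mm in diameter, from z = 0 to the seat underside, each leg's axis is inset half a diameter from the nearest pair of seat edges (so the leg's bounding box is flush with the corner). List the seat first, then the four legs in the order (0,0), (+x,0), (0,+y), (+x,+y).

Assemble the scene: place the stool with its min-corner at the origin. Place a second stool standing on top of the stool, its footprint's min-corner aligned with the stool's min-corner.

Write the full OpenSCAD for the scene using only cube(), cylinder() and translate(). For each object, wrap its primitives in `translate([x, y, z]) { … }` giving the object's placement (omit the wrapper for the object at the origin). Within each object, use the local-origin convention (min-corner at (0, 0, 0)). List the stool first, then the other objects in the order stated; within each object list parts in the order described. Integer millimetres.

translate([0, 0, 368]) cube([303, 335, 36]);
translate([16, 16, 0]) cylinder(h = 368, r = 16);
translate([287, 16, 0]) cylinder(h = 368, r = 16);
translate([16, 319, 0]) cylinder(h = 368, r = 16);
translate([287, 319, 0]) cylinder(h = 368, r = 16);
translate([0, 0, 404]) {
  translate([0, 0, 379]) cube([301, 289, 22]);
  translate([22, 22, 0]) cylinder(h = 379, r = 22);
  translate([279, 22, 0]) cylinder(h = 379, r = 22);
  translate([22, 267, 0]) cylinder(h = 379, r = 22);
  translate([279, 267, 0]) cylinder(h = 379, r = 22);
}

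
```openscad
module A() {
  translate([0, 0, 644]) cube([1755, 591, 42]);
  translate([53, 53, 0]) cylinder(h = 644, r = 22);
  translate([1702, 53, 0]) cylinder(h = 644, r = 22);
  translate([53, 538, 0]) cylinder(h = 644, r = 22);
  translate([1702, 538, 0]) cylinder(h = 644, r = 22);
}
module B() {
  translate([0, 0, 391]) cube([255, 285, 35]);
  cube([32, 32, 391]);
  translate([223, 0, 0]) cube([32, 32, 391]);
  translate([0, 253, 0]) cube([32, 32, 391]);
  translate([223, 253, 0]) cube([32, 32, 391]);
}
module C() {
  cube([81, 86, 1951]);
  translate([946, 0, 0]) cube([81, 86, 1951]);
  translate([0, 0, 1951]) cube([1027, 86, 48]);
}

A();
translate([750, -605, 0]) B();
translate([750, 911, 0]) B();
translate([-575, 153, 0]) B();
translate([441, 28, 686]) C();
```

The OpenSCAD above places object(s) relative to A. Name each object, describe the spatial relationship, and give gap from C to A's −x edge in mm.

The door frame's min-x is at 441; the table's min-x is 0; gap = 441 mm.

A is a table. B is a stool. C is a door frame. Three stools sit around the table at the −y, +y, −x sides. The door frame is on top of the table. The gap from the door frame to the table's −x edge is 441 mm.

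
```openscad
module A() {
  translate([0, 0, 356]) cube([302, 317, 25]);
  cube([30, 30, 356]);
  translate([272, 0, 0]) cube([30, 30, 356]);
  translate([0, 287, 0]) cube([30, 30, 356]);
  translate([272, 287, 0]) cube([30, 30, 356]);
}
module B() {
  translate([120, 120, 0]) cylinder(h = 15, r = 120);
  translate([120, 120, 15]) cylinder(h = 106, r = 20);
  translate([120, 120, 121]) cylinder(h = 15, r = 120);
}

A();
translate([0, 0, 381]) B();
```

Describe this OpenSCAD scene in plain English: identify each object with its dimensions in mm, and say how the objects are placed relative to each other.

A is a four-legged stool. The seat is a 302×317×25 mm slab whose top surface is at z = 381 mm; four square legs, each 30×30 mm in cross-section, run from the floor (z = 0) to the underside of the seat, each flush with a corner of the seat.

B is a spool: two coaxial disc flanges of radius 120 mm and thickness 15 mm, joined by a core cylinder of radius 20 mm and height 106 mm. The lower flange rests on z = 0 and the three cylinders share a vertical axis.

The spool is on top of the stool.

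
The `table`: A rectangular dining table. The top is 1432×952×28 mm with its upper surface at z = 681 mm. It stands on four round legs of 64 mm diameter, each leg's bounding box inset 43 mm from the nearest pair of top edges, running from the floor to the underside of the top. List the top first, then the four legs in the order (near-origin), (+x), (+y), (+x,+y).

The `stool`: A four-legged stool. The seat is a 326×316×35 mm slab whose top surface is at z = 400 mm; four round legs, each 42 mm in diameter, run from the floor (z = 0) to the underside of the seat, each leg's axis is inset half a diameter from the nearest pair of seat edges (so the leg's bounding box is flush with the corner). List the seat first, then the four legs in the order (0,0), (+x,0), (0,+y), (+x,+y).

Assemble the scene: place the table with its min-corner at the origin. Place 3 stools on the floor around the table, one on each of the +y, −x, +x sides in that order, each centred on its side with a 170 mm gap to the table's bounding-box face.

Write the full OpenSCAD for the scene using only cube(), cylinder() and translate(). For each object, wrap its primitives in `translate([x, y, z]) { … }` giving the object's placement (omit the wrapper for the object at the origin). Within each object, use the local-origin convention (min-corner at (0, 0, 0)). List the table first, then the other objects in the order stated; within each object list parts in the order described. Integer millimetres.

translate([0, 0, 653]) cube([1432, 952, 28]);
translate([75, 75, 0]) cylinder(h = 653, r = 32);
translate([1357, 75, 0]) cylinder(h = 653, r = 32);
translate([75, 877, 0]) cylinder(h = 653, r = 32);
translate([1357, 877, 0]) cylinder(h = 653, r = 32);
translate([553, 1122, 0]) {
  translate([0, 0, 365]) cube([326, 316, 35]);
  translate([21, 21, 0]) cylinder(h = 365, r = 21);
  translate([305, 21, 0]) cylinder(h = 365, r = 21);
  translate([21, 295, 0]) cylinder(h = 365, r = 21);
  translate([305, 295, 0]) cylinder(h = 365, r = 21);
}
translate([-496, 318, 0]) {
  translate([0, 0, 365]) cube([326, 316, 35]);
  translate([21, 21, 0]) cylinder(h = 365, r = 21);
  translate([305, 21, 0]) cylinder(h = 365, r = 21);
  translate([21, 295, 0]) cylinder(h = 365, r = 21);
  translate([305, 295, 0]) cylinder(h = 365, r = 21);
}
translate([1602, 318, 0]) {
  translate([0, 0, 365]) cube([326, 316, 35]);
  translate([21, 21, 0]) cylinder(h = 365, r = 21);
  translate([305, 21, 0]) cylinder(h = 365, r = 21);
  translate([21, 295, 0]) cylinder(h = 365, r = 21);
  translate([305, 295, 0]) cylinder(h = 365, r = 21);
}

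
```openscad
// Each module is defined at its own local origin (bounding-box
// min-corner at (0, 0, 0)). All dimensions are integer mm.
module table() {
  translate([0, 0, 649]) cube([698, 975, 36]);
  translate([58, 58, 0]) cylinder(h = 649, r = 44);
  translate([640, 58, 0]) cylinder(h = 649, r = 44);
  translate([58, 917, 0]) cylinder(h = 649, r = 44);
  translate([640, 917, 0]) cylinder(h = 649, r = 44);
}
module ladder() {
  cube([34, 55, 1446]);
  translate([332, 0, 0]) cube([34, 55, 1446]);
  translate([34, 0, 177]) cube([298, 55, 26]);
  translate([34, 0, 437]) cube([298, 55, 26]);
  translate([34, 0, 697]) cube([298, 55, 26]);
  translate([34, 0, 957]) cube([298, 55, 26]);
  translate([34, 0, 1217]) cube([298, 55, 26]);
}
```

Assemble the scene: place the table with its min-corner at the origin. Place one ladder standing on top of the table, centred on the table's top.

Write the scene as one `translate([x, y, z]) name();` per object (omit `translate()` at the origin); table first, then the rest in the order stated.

table();
translate([166, 460, 685]) ladder();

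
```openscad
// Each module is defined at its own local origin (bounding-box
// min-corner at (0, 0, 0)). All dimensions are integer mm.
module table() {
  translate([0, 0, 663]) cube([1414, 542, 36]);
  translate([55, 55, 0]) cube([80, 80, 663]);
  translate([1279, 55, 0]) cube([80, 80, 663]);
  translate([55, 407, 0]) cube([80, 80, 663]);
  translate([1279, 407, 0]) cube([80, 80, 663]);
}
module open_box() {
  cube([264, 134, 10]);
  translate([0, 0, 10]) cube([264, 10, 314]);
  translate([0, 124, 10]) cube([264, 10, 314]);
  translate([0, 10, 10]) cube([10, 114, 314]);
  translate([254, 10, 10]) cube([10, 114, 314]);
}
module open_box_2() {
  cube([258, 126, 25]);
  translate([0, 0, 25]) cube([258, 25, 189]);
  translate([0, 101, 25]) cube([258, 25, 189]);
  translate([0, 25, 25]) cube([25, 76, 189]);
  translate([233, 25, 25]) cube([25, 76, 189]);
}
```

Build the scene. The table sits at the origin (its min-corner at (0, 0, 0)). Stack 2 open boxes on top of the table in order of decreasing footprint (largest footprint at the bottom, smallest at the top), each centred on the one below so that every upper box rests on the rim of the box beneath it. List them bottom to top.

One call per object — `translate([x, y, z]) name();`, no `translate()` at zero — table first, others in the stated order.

table();
translate([575, 204, 699]) open_box();
translate([578, 208, 1023]) open_box_2();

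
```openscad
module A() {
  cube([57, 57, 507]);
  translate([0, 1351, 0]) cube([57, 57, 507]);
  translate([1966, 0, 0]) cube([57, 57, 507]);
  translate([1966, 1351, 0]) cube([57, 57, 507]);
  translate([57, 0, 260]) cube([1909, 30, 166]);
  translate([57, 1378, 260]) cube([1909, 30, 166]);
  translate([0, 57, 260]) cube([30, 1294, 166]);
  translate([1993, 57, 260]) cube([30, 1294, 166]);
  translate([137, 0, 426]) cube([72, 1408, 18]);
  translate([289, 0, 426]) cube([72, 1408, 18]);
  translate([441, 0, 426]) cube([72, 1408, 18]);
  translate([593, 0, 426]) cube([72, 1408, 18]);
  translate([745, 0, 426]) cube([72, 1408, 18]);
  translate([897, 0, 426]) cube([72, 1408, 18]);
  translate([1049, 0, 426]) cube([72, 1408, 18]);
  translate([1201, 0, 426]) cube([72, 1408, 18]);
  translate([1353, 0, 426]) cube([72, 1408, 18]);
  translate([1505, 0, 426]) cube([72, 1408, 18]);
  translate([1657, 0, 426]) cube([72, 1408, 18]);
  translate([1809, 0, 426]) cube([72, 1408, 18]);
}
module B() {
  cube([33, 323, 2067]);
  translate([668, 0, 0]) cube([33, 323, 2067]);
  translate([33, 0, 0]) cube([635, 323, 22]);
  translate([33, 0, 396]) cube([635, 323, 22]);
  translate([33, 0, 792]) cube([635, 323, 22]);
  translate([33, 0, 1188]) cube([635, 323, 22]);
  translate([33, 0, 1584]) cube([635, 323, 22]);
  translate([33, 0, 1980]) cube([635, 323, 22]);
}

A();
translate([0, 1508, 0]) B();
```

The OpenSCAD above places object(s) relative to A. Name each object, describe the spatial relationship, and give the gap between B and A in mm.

The bookshelf's nearest face is 100 mm from the bed frame's +y face.

A is a bed frame. B is a bookshelf. The bookshelf is on the floor beside the bed frame on its +y side. The gap between the bookshelf and the bed frame is 100 mm.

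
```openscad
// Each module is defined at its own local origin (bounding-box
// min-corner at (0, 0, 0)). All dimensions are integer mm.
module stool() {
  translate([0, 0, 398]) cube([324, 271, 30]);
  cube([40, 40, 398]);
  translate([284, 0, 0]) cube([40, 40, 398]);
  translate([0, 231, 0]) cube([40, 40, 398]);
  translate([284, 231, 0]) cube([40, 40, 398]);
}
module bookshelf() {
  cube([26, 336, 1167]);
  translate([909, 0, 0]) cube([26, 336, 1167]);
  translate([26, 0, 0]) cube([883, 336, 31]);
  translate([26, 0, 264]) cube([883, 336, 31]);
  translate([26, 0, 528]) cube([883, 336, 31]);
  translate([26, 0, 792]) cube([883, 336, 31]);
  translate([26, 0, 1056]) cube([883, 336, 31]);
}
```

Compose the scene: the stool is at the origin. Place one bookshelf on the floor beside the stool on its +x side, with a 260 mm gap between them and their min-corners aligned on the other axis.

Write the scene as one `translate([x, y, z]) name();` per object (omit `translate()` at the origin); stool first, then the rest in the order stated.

stool();
translate([584, 0, 0]) bookshelf();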